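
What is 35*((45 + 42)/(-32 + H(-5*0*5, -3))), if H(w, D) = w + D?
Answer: -87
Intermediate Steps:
H(w, D) = D + w
35*((45 + 42)/(-32 + H(-5*0*5, -3))) = 35*((45 + 42)/(-32 + (-3 - 5*0*5))) = 35*(87/(-32 + (-3 + 0*5))) = 35*(87/(-32 + (-3 + 0))) = 35*(87/(-32 - 3)) = 35*(87/(-35)) = 35*(87*(-1/35)) = 35*(-87/35) = -87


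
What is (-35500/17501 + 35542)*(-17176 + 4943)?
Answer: -7608743018786/17501 ≈ -4.3476e+8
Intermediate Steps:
(-35500/17501 + 35542)*(-17176 + 4943) = (-35500*1/17501 + 35542)*(-12233) = (-35500/17501 + 35542)*(-12233) = (621985042/17501)*(-12233) = -7608743018786/17501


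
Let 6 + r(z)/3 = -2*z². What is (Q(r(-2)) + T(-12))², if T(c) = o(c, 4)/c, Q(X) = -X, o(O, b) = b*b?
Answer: 14884/9 ≈ 1653.8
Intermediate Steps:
o(O, b) = b²
r(z) = -18 - 6*z² (r(z) = -18 + 3*(-2*z²) = -18 - 6*z²)
T(c) = 16/c (T(c) = 4²/c = 16/c)
(Q(r(-2)) + T(-12))² = (-(-18 - 6*(-2)²) + 16/(-12))² = (-(-18 - 6*4) + 16*(-1/12))² = (-(-18 - 24) - 4/3)² = (-1*(-42) - 4/3)² = (42 - 4/3)² = (122/3)² = 14884/9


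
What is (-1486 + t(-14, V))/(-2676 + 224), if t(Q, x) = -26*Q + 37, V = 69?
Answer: 1085/2452 ≈ 0.44250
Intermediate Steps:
t(Q, x) = 37 - 26*Q
(-1486 + t(-14, V))/(-2676 + 224) = (-1486 + (37 - 26*(-14)))/(-2676 + 224) = (-1486 + (37 + 364))/(-2452) = (-1486 + 401)*(-1/2452) = -1085*(-1/2452) = 1085/2452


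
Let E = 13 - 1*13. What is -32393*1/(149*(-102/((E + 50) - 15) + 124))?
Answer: -1133755/631462 ≈ -1.7954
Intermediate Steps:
E = 0 (E = 13 - 13 = 0)
-32393*1/(149*(-102/((E + 50) - 15) + 124)) = -32393*1/(149*(-102/((0 + 50) - 15) + 124)) = -32393*1/(149*(-102/(50 - 15) + 124)) = -32393*1/(149*(-102/35 + 124)) = -32393/((4238/35)*149) = -32393/631462/35 = -32393*35/631462 = -1133755/631462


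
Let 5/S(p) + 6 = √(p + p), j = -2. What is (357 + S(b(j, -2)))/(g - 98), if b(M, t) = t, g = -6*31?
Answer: -1425/1136 + I/1136 ≈ -1.2544 + 0.00088028*I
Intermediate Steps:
g = -186
S(p) = 5/(-6 + √2*√p) (S(p) = 5/(-6 + √(p + p)) = 5/(-6 + √(2*p)) = 5/(-6 + √2*√p))
(357 + S(b(j, -2)))/(g - 98) = (357 + 5/(-6 + √2*√(-2)))/(-186 - 98) = (357 + 5/(-6 + √2*(I*√2)))/(-284) = (357 + 5/(-6 + 2*I))*(-1/284) = (357 + 5*((-6 - 2*I)/40))*(-1/284) = (357 + (-6 - 2*I)/8)*(-1/284) = -357/284 - (-6 - 2*I)/2272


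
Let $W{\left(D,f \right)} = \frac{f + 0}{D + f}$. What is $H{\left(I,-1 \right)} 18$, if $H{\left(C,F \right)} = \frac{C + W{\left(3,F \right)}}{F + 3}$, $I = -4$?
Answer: $- \frac{81}{2} \approx -40.5$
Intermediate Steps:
$W{\left(D,f \right)} = \frac{f}{D + f}$
$H{\left(C,F \right)} = \frac{C + \frac{F}{3 + F}}{3 + F}$ ($H{\left(C,F \right)} = \frac{C + \frac{F}{3 + F}}{F + 3} = \frac{C + \frac{F}{3 + F}}{3 + F}$)
$H{\left(I,-1 \right)} 18 = \frac{-1 - 4 \left(3 - 1\right)}{\left(3 - 1\right)^{2}} \cdot 18 = \frac{-1 - 8}{4} \cdot 18 = \frac{1}{4} \left(-9\right) 18 = \left(- \frac{9}{4}\right) 18 = - \frac{81}{2}$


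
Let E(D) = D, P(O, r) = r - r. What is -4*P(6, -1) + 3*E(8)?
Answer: 24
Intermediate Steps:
P(O, r) = 0
-4*P(6, -1) + 3*E(8) = -4*0 + 3*8 = 0 + 24 = 24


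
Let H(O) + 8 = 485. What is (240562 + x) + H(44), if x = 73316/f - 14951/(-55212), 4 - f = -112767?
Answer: 1500789861079841/6226312452 ≈ 2.4104e+5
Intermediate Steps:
f = 112771 (f = 4 - 1*(-112767) = 4 + 112767 = 112771)
H(O) = 477 (H(O) = -8 + 485 = 477)
x = 5733962213/6226312452 (x = 73316/112771 - 14951/(-55212) = 73316*(1/112771) - 14951*(-1/55212) = 73316/112771 + 14951/55212 = 5733962213/6226312452 ≈ 0.92092)
(240562 + x) + H(44) = (240562 + 5733962213/6226312452) + 477 = 1497819910040237/6226312452 + 477 = 1500789861079841/6226312452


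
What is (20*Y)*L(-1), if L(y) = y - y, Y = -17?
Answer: 0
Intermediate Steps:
L(y) = 0
(20*Y)*L(-1) = (20*(-17))*0 = -340*0 = 0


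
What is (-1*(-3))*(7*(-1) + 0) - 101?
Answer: -122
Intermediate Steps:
(-1*(-3))*(7*(-1) + 0) - 101 = 3*(-7 + 0) - 101 = 3*(-7) - 101 = -21 - 101 = -122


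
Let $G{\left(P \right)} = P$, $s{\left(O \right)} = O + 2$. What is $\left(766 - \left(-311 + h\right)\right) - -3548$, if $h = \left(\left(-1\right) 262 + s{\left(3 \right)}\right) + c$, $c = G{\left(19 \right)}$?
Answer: $4863$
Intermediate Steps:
$s{\left(O \right)} = 2 + O$
$c = 19$
$h = -238$ ($h = \left(\left(-1\right) 262 + \left(2 + 3\right)\right) + 19 = \left(-262 + 5\right) + 19 = -257 + 19 = -238$)
$\left(766 - \left(-311 + h\right)\right) - -3548 = \left(766 - \left(-311 - 238\right)\right) - -3548 = \left(766 - -549\right) + 3548 = \left(766 + 549\right) + 3548 = 1315 + 3548 = 4863$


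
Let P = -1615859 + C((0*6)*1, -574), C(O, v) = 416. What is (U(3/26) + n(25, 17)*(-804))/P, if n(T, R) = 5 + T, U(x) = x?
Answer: 209039/14000506 ≈ 0.014931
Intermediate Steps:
P = -1615443 (P = -1615859 + 416 = -1615443)
(U(3/26) + n(25, 17)*(-804))/P = (3/26 + (5 + 25)*(-804))/(-1615443) = (3*(1/26) + 30*(-804))*(-1/1615443) = (3/26 - 24120)*(-1/1615443) = -627117/26*(-1/1615443) = 209039/14000506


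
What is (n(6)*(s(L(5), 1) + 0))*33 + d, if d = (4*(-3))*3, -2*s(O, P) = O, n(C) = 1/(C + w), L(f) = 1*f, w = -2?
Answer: -453/8 ≈ -56.625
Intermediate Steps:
L(f) = f
n(C) = 1/(-2 + C) (n(C) = 1/(C - 2) = 1/(-2 + C))
s(O, P) = -O/2
d = -36 (d = -12*3 = -36)
(n(6)*(s(L(5), 1) + 0))*33 + d = ((-1/2*5 + 0)/(-2 + 6))*33 - 36 = ((-5/2 + 0)/4)*33 - 36 = ((1/4)*(-5/2))*33 - 36 = -5/8*33 - 36 = -165/8 - 36 = -453/8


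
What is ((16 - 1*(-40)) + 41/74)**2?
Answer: 17514225/5476 ≈ 3198.4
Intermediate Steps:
((16 - 1*(-40)) + 41/74)**2 = ((16 + 40) + 41*(1/74))**2 = (56 + 41/74)**2 = (4185/74)**2 = 17514225/5476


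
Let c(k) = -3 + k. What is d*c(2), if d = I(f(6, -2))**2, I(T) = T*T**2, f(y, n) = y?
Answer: -46656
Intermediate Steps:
I(T) = T**3
d = 46656 (d = (6**3)**2 = 216**2 = 46656)
d*c(2) = 46656*(-3 + 2) = 46656*(-1) = -46656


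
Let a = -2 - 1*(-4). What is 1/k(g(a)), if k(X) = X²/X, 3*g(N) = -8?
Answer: -3/8 ≈ -0.37500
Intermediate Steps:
a = 2 (a = -2 + 4 = 2)
g(N) = -8/3 (g(N) = (⅓)*(-8) = -8/3)
k(X) = X
1/k(g(a)) = 1/(-8/3) = -3/8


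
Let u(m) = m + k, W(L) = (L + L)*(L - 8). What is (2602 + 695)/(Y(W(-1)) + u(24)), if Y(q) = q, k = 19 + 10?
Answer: 3297/71 ≈ 46.437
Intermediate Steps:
k = 29
W(L) = 2*L*(-8 + L) (W(L) = (2*L)*(-8 + L) = 2*L*(-8 + L))
u(m) = 29 + m (u(m) = m + 29 = 29 + m)
(2602 + 695)/(Y(W(-1)) + u(24)) = (2602 + 695)/(2*(-1)*(-8 - 1) + (29 + 24)) = 3297/(2*(-1)*(-9) + 53) = 3297/(18 + 53) = 3297/71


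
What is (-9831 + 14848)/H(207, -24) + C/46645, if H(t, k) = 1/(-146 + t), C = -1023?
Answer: 14275094842/46645 ≈ 3.0604e+5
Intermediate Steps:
(-9831 + 14848)/H(207, -24) + C/46645 = (-9831 + 14848)/(1/(-146 + 207)) - 1023/46645 = 5017/(1/61) - 1023*1/46645 = 5017/(1/61) - 1023/46645 = 5017*61 - 1023/46645 = 306037 - 1023/46645 = 14275094842/46645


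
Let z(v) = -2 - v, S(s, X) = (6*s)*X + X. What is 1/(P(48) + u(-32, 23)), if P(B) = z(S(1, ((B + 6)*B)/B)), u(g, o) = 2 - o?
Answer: -1/401 ≈ -0.0024938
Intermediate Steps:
S(s, X) = X + 6*X*s (S(s, X) = 6*X*s + X = X + 6*X*s)
P(B) = -44 - 7*B (P(B) = -2 - ((B + 6)*B)/B*(1 + 6*1) = -2 - ((6 + B)*B)/B*(1 + 6) = -2 - (B*(6 + B))/B*7 = -2 - (6 + B)*7 = -2 - (42 + 7*B) = -2 + (-42 - 7*B) = -44 - 7*B)
1/(P(48) + u(-32, 23)) = 1/((-44 - 7*48) + (2 - 1*23)) = 1/((-44 - 336) + (2 - 23)) = 1/(-380 - 21) = 1/(-401) = -1/401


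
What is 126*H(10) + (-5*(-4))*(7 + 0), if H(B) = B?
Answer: 1400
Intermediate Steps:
126*H(10) + (-5*(-4))*(7 + 0) = 126*10 + (-5*(-4))*(7 + 0) = 1260 + 20*7 = 1260 + 140 = 1400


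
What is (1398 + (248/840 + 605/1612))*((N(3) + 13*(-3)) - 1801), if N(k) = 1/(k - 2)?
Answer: -145120992901/56420 ≈ -2.5722e+6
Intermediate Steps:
N(k) = 1/(-2 + k)
(1398 + (248/840 + 605/1612))*((N(3) + 13*(-3)) - 1801) = (1398 + (248/840 + 605/1612))*((1/(-2 + 3) + 13*(-3)) - 1801) = (1398 + (248*(1/840) + 605*(1/1612)))*((1/1 - 39) - 1801) = (1398 + (31/105 + 605/1612))*((1 - 39) - 1801) = (1398 + 113497/169260)*(-38 - 1801) = (236738977/169260)*(-1839) = -145120992901/56420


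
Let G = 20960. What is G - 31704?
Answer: -10744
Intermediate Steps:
G - 31704 = 20960 - 31704 = -10744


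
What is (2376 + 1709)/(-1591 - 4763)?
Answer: -4085/6354 ≈ -0.64290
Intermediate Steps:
(2376 + 1709)/(-1591 - 4763) = 4085/(-6354) = 4085*(-1/6354) = -4085/6354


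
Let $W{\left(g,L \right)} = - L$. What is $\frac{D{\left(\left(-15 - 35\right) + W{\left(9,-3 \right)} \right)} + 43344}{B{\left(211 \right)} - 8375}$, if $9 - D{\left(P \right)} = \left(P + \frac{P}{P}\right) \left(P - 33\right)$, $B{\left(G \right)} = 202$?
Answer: $- \frac{39673}{8173} \approx -4.8542$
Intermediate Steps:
$D{\left(P \right)} = 9 - \left(1 + P\right) \left(-33 + P\right)$ ($D{\left(P \right)} = 9 - \left(P + \frac{P}{P}\right) \left(P - 33\right) = 9 - \left(P + 1\right) \left(-33 + P\right) = 9 - \left(1 + P\right) \left(-33 + P\right)$)
$\frac{D{\left(\left(-15 - 35\right) + W{\left(9,-3 \right)} \right)} + 43344}{B{\left(211 \right)} - 8375} = \frac{\left(42 - \left(\left(-15 - 35\right) - -3\right)^{2} + 32 \left(\left(-15 - 35\right) - -3\right)\right) + 43344}{202 - 8375} = \frac{\left(42 - \left(-50 + 3\right)^{2} + 32 \left(-50 + 3\right)\right) + 43344}{-8173} = \left(\left(42 - \left(-47\right)^{2} + 32 \left(-47\right)\right) + 43344\right) \left(- \frac{1}{8173}\right) = \left(\left(42 - 2209 - 1504\right) + 43344\right) \left(- \frac{1}{8173}\right) = \left(-3671 + 43344\right) \left(- \frac{1}{8173}\right) = 39673 \left(- \frac{1}{8173}\right) = - \frac{39673}{8173}$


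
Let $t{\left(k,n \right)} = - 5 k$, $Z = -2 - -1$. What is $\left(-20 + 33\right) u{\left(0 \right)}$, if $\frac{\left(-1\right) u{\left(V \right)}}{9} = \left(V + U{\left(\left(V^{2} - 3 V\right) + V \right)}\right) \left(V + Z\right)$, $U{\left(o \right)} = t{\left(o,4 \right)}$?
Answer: $0$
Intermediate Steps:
$Z = -1$ ($Z = -2 + 1 = -1$)
$U{\left(o \right)} = - 5 o$
$u{\left(V \right)} = - 9 \left(-1 + V\right) \left(- 5 V^{2} + 11 V\right)$ ($u{\left(V \right)} = - 9 \left(V - 5 \left(\left(V^{2} - 3 V\right) + V\right)\right) \left(V - 1\right) = - 9 \left(V - 5 \left(V^{2} - 2 V\right)\right) \left(-1 + V\right) = - 9 \left(V - \left(- 10 V + 5 V^{2}\right)\right) \left(-1 + V\right) = - 9 \left(- 5 V^{2} + 11 V\right) \left(-1 + V\right) = - 9 \left(-1 + V\right) \left(- 5 V^{2} + 11 V\right)$)
$\left(-20 + 33\right) u{\left(0 \right)} = \left(-20 + 33\right) 9 \cdot 0 \left(11 - 0 + 5 \cdot 0^{2}\right) = 13 \cdot 9 \cdot 0 \left(11 + 0 + 5 \cdot 0\right) = 13 \cdot 9 \cdot 0 \left(11 + 0 + 0\right) = 13 \cdot 9 \cdot 0 \cdot 11 = 13 \cdot 0 = 0$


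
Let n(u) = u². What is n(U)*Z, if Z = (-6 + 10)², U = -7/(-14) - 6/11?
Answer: 4/121 ≈ 0.033058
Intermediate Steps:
U = -1/22 (U = -7*(-1/14) - 6*1/11 = ½ - 6/11 = -1/22 ≈ -0.045455)
Z = 16 (Z = 4² = 16)
n(U)*Z = (-1/22)²*16 = (1/484)*16 = 4/121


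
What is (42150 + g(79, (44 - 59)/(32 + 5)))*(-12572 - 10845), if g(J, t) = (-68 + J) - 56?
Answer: -985972785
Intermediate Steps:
g(J, t) = -124 + J
(42150 + g(79, (44 - 59)/(32 + 5)))*(-12572 - 10845) = (42150 + (-124 + 79))*(-12572 - 10845) = (42150 - 45)*(-23417) = 42105*(-23417) = -985972785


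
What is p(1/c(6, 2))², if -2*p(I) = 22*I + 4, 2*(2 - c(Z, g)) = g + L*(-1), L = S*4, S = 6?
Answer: 1369/169 ≈ 8.1006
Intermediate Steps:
L = 24 (L = 6*4 = 24)
c(Z, g) = 14 - g/2 (c(Z, g) = 2 - (g + 24*(-1))/2 = 2 - (g - 24)/2 = 2 - (-24 + g)/2 = 2 + (12 - g/2) = 14 - g/2)
p(I) = -2 - 11*I (p(I) = -(22*I + 4)/2 = -(4 + 22*I)/2 = -2 - 11*I)
p(1/c(6, 2))² = (-2 - 11/(14 - ½*2))² = (-2 - 11/(14 - 1))² = (-2 - 11/13)² = (-37/13)² = 1369/169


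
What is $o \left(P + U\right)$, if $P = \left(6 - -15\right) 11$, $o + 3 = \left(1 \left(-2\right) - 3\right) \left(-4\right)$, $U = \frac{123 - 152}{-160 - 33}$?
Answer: $\frac{758404}{193} \approx 3929.6$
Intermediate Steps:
$U = \frac{29}{193}$ ($U = - \frac{29}{-193} = \left(-29\right) \left(- \frac{1}{193}\right) = \frac{29}{193} \approx 0.15026$)
$o = 17$ ($o = -3 + \left(1 \left(-2\right) - 3\right) \left(-4\right) = -3 + \left(-2 - 3\right) \left(-4\right) = -3 - -20 = -3 + 20 = 17$)
$P = 231$ ($P = \left(6 + 15\right) 11 = 21 \cdot 11 = 231$)
$o \left(P + U\right) = 17 \left(231 + \frac{29}{193}\right) = 17 \cdot \frac{44612}{193} = \frac{758404}{193}$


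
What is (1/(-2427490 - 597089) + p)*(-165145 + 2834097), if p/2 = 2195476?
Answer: 35445767569875441064/3024579 ≈ 1.1719e+13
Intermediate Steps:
p = 4390952 (p = 2*2195476 = 4390952)
(1/(-2427490 - 597089) + p)*(-165145 + 2834097) = (1/(-2427490 - 597089) + 4390952)*(-165145 + 2834097) = (1/(-3024579) + 4390952)*2668952 = (-1/3024579 + 4390952)*2668952 = (13280781209207/3024579)*2668952 = 35445767569875441064/3024579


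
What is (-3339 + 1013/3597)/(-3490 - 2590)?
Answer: 1200937/2186976 ≈ 0.54913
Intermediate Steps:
(-3339 + 1013/3597)/(-3490 - 2590) = (-3339 + 1013*(1/3597))/(-6080) = (-3339 + 1013/3597)*(-1/6080) = -12009370/3597*(-1/6080) = 1200937/2186976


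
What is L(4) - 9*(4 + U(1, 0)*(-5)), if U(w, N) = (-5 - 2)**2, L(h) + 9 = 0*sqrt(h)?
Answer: 2160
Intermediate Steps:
L(h) = -9 (L(h) = -9 + 0*sqrt(h) = -9 + 0 = -9)
U(w, N) = 49 (U(w, N) = (-7)**2 = 49)
L(4) - 9*(4 + U(1, 0)*(-5)) = -9 - 9*(4 + 49*(-5)) = -9 - 9*(4 - 245) = -9 - 9*(-241) = -9 + 2169 = 2160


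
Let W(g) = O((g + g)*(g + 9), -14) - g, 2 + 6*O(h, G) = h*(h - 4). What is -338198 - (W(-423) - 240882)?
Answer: -61335022496/3 ≈ -2.0445e+10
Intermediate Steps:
O(h, G) = -⅓ + h*(-4 + h)/6 (O(h, G) = -⅓ + (h*(h - 4))/6 = -⅓ + (h*(-4 + h))/6 = -⅓ + h*(-4 + h)/6)
W(g) = -⅓ - g - 4*g*(9 + g)/3 + 2*g²*(9 + g)²/3 (W(g) = (-⅓ - 2*(g + g)*(g + 9)/3 + ((g + g)*(g + 9))²/6) - g = (-⅓ - 2*2*g*(9 + g)/3 + ((2*g)*(9 + g))²/6) - g = (-⅓ - 4*g*(9 + g)/3 + (2*g*(9 + g))²/6) - g = (-⅓ - 4*g*(9 + g)/3 + (4*g²*(9 + g)²)/6) - g = (-⅓ - 4*g*(9 + g)/3 + 2*g²*(9 + g)²/3) - g = -⅓ - g - 4*g*(9 + g)/3 + 2*g²*(9 + g)²/3)
-338198 - (W(-423) - 240882) = -338198 - ((-⅓ - 13*(-423) + 12*(-423)³ + (⅔)*(-423)⁴ + (158/3)*(-423)²) - 240882) = -338198 - ((-⅓ + 5499 + 12*(-75686967) + (⅔)*32015587041 + (158/3)*178929) - 240882) = -338198 - ((-⅓ + 5499 - 908243604 + 21343724694 + 9423594) - 240882) = -338198 - (61334730548/3 - 240882) = -338198 - 1*61334007902/3 = -338198 - 61334007902/3 = -61335022496/3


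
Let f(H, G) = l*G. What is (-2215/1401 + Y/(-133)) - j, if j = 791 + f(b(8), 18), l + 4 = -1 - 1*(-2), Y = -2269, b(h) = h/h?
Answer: -134443147/186333 ≈ -721.52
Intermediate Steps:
b(h) = 1
l = -3 (l = -4 + (-1 - 1*(-2)) = -4 + (-1 + 2) = -4 + 1 = -3)
f(H, G) = -3*G
j = 737 (j = 791 - 3*18 = 791 - 54 = 737)
(-2215/1401 + Y/(-133)) - j = (-2215/1401 - 2269/(-133)) - 1*737 = (-2215*1/1401 - 2269*(-1/133)) - 737 = (-2215/1401 + 2269/133) - 737 = 2884274/186333 - 737 = -134443147/186333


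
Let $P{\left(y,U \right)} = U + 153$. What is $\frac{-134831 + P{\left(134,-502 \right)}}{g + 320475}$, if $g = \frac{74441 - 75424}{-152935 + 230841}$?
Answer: $- \frac{10531333080}{24966924367} \approx -0.42181$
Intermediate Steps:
$P{\left(y,U \right)} = 153 + U$
$g = - \frac{983}{77906} \approx -0.012618$
$\frac{-134831 + P{\left(134,-502 \right)}}{g + 320475} = \frac{-134831 + \left(153 - 502\right)}{- \frac{983}{77906} + 320475} = \frac{-134831 - 349}{\frac{24966924367}{77906}} = \left(-135180\right) \frac{77906}{24966924367} = - \frac{10531333080}{24966924367}$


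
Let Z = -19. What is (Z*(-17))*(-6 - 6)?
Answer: -3876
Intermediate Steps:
(Z*(-17))*(-6 - 6) = (-19*(-17))*(-6 - 6) = 323*(-12) = -3876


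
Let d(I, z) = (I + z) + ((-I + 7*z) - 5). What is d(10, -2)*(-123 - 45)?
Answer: 3528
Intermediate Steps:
d(I, z) = -5 + 8*z (d(I, z) = (I + z) + (-5 - I + 7*z) = -5 + 8*z)
d(10, -2)*(-123 - 45) = (-5 + 8*(-2))*(-123 - 45) = (-5 - 16)*(-168) = -21*(-168) = 3528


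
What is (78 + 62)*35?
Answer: 4900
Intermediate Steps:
(78 + 62)*35 = 140*35 = 4900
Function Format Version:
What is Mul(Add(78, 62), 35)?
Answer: 4900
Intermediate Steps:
Mul(Add(78, 62), 35) = Mul(140, 35) = 4900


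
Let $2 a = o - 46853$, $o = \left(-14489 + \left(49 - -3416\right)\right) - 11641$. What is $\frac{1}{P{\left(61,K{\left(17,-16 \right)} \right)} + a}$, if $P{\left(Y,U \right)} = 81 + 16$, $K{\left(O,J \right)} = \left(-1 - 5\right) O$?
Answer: $- \frac{1}{34662} \approx -2.885 \cdot 10^{-5}$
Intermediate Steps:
$K{\left(O,J \right)} = - 6 O$
$P{\left(Y,U \right)} = 97$
$o = -22665$ ($o = \left(-14489 + \left(49 + 3416\right)\right) - 11641 = \left(-14489 + 3465\right) - 11641 = -11024 - 11641 = -22665$)
$a = -34759$ ($a = \frac{-22665 - 46853}{2} = \frac{1}{2} \left(-69518\right) = -34759$)
$\frac{1}{P{\left(61,K{\left(17,-16 \right)} \right)} + a} = \frac{1}{97 - 34759} = \frac{1}{-34662} = - \frac{1}{34662}$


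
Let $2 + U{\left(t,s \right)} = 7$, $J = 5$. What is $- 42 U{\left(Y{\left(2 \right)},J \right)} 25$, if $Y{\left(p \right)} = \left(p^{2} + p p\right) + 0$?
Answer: $-5250$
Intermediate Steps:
$Y{\left(p \right)} = 2 p^{2}$ ($Y{\left(p \right)} = \left(p^{2} + p^{2}\right) + 0 = 2 p^{2} + 0 = 2 p^{2}$)
$U{\left(t,s \right)} = 5$ ($U{\left(t,s \right)} = -2 + 7 = 5$)
$- 42 U{\left(Y{\left(2 \right)},J \right)} 25 = \left(-42\right) 5 \cdot 25 = \left(-210\right) 25 = -5250$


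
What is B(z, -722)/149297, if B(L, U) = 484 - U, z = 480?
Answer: 1206/149297 ≈ 0.0080779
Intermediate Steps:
B(z, -722)/149297 = (484 - 1*(-722))/149297 = (484 + 722)*(1/149297) = 1206*(1/149297) = 1206/149297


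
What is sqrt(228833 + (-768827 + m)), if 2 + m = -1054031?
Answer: I*sqrt(1594027) ≈ 1262.5*I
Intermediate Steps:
m = -1054033 (m = -2 - 1054031 = -1054033)
sqrt(228833 + (-768827 + m)) = sqrt(228833 + (-768827 - 1054033)) = sqrt(228833 - 1822860) = sqrt(-1594027) = I*sqrt(1594027)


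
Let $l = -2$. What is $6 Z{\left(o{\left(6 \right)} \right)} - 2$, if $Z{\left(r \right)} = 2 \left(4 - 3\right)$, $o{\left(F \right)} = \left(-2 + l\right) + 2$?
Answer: $10$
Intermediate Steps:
$o{\left(F \right)} = -2$ ($o{\left(F \right)} = \left(-2 - 2\right) + 2 = -4 + 2 = -2$)
$Z{\left(r \right)} = 2$ ($Z{\left(r \right)} = 2 \cdot 1 = 2$)
$6 Z{\left(o{\left(6 \right)} \right)} - 2 = 6 \cdot 2 - 2 = 12 - 2 = 10$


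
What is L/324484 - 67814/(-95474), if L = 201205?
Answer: 20607202073/15489892708 ≈ 1.3304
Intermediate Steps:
L/324484 - 67814/(-95474) = 201205/324484 - 67814/(-95474) = 201205*(1/324484) - 67814*(-1/95474) = 201205/324484 + 33907/47737 = 20607202073/15489892708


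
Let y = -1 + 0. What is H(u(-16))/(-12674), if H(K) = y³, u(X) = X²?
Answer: 1/12674 ≈ 7.8902e-5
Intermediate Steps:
y = -1
H(K) = -1 (H(K) = (-1)³ = -1)
H(u(-16))/(-12674) = -1/(-12674) = -1*(-1/12674) = 1/12674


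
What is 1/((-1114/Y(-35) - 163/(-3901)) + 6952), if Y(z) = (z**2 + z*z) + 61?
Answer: 9795411/68093760851 ≈ 0.00014385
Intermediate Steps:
Y(z) = 61 + 2*z**2 (Y(z) = (z**2 + z**2) + 61 = 2*z**2 + 61 = 61 + 2*z**2)
1/((-1114/Y(-35) - 163/(-3901)) + 6952) = 1/((-1114/(61 + 2*(-35)**2) - 163/(-3901)) + 6952) = 1/((-1114/(61 + 2*1225) - 163*(-1/3901)) + 6952) = 1/((-1114/(61 + 2450) + 163/3901) + 6952) = 1/((-1114/2511 + 163/3901) + 6952) = 1/(-3936421/9795411 + 6952) = 1/(68093760851/9795411) = 9795411/68093760851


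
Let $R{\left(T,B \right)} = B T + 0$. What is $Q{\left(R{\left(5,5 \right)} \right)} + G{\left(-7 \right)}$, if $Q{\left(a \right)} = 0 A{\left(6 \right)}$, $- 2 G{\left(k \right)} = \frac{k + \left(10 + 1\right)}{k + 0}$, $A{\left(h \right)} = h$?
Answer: $\frac{2}{7} \approx 0.28571$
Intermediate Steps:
$R{\left(T,B \right)} = B T$
$G{\left(k \right)} = - \frac{11 + k}{2 k}$ ($G{\left(k \right)} = - \frac{\left(k + \left(10 + 1\right)\right) \frac{1}{k + 0}}{2} = - \frac{\left(k + 11\right) \frac{1}{k}}{2} = - \frac{\left(11 + k\right) \frac{1}{k}}{2} = - \frac{\frac{1}{k} \left(11 + k\right)}{2} = - \frac{11 + k}{2 k}$)
$Q{\left(a \right)} = 0$ ($Q{\left(a \right)} = 0 \cdot 6 = 0$)
$Q{\left(R{\left(5,5 \right)} \right)} + G{\left(-7 \right)} = 0 + \frac{-11 - -7}{2 \left(-7\right)} = 0 + \frac{1}{2} \left(- \frac{1}{7}\right) \left(-11 + 7\right) = 0 + \frac{1}{2} \left(- \frac{1}{7}\right) \left(-4\right) = 0 + \frac{2}{7} = \frac{2}{7}$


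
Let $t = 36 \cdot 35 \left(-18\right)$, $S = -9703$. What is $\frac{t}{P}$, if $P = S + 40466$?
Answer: $- \frac{22680}{30763} \approx -0.73725$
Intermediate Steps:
$t = -22680$ ($t = 1260 \left(-18\right) = -22680$)
$P = 30763$ ($P = -9703 + 40466 = 30763$)
$\frac{t}{P} = - \frac{22680}{30763}$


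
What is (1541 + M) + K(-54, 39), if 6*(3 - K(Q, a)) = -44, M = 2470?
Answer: 12064/3 ≈ 4021.3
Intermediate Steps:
K(Q, a) = 31/3 (K(Q, a) = 3 - 1/6*(-44) = 3 + 22/3 = 31/3)
(1541 + M) + K(-54, 39) = (1541 + 2470) + 31/3 = 4011 + 31/3 = 12064/3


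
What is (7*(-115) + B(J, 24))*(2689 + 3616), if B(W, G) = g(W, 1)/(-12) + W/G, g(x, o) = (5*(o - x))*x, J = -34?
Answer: -23498735/12 ≈ -1.9582e+6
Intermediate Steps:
g(x, o) = x*(-5*x + 5*o) (g(x, o) = (-5*x + 5*o)*x = x*(-5*x + 5*o))
B(W, G) = W/G - 5*W*(1 - W)/12 (B(W, G) = (5*W*(1 - W))/(-12) + W/G = (5*W*(1 - W))*(-1/12) + W/G = -5*W*(1 - W)/12 + W/G = W/G - 5*W*(1 - W)/12)
(7*(-115) + B(J, 24))*(2689 + 3616) = (7*(-115) + (1/12)*(-34)*(12 + 5*24*(-1 - 34))/24)*(2689 + 3616) = (-805 + (1/12)*(-34)*(1/24)*(12 + 5*24*(-35)))*6305 = (-805 + (1/12)*(-34)*(1/24)*(12 - 4200))*6305 = (-805 + (1/12)*(-34)*(1/24)*(-4188))*6305 = (-805 + 5933/12)*6305 = -3727/12*6305 = -23498735/12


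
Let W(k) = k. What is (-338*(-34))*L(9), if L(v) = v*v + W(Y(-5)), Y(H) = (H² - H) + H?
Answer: 1218152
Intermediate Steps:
Y(H) = H²
L(v) = 25 + v² (L(v) = v*v + (-5)² = v² + 25 = 25 + v²)
(-338*(-34))*L(9) = (-338*(-34))*(25 + 9²) = (-169*(-68))*(25 + 81) = 11492*106 = 1218152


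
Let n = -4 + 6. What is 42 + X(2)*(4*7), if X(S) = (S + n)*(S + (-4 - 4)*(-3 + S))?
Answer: 1162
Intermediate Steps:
n = 2
X(S) = (2 + S)*(24 - 7*S) (X(S) = (S + 2)*(S + (-4 - 4)*(-3 + S)) = (2 + S)*(S - 8*(-3 + S)) = (2 + S)*(S + (24 - 8*S)) = (2 + S)*(24 - 7*S))
42 + X(2)*(4*7) = 42 + (48 - 7*2**2 + 10*2)*(4*7) = 42 + (48 - 7*4 + 20)*28 = 42 + (48 - 28 + 20)*28 = 42 + 40*28 = 42 + 1120 = 1162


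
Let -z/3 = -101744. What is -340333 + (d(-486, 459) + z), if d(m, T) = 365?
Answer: -34736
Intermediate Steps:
z = 305232 (z = -3*(-101744) = 305232)
-340333 + (d(-486, 459) + z) = -340333 + (365 + 305232) = -340333 + 305597 = -34736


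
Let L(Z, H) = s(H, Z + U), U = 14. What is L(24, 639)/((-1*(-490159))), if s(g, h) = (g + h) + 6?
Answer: 683/490159 ≈ 0.0013934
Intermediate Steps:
s(g, h) = 6 + g + h
L(Z, H) = 20 + H + Z (L(Z, H) = 6 + H + (Z + 14) = 6 + H + (14 + Z) = 20 + H + Z)
L(24, 639)/((-1*(-490159))) = (20 + 639 + 24)/((-1*(-490159))) = 683/490159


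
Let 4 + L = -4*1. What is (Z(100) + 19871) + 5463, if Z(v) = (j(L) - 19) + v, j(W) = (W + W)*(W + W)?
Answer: 25671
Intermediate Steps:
L = -8 (L = -4 - 4*1 = -4 - 4 = -8)
j(W) = 4*W² (j(W) = (2*W)*(2*W) = 4*W²)
Z(v) = 237 + v (Z(v) = (4*(-8)² - 19) + v = (4*64 - 19) + v = (256 - 19) + v = 237 + v)
(Z(100) + 19871) + 5463 = ((237 + 100) + 19871) + 5463 = (337 + 19871) + 5463 = 20208 + 5463 = 25671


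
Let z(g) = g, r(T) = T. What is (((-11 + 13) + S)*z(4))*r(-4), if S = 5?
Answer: -112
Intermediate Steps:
(((-11 + 13) + S)*z(4))*r(-4) = (((-11 + 13) + 5)*4)*(-4) = ((2 + 5)*4)*(-4) = (7*4)*(-4) = 28*(-4) = -112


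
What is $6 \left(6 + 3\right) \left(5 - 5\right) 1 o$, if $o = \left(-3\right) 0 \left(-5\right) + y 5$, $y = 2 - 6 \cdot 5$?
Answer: $0$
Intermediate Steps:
$y = -28$ ($y = 2 - 30 = -28$)
$o = -140$ ($o = \left(-3\right) 0 \left(-5\right) - 140 = 0 \left(-5\right) - 140 = 0 - 140 = -140$)
$6 \left(6 + 3\right) \left(5 - 5\right) 1 o = 6 \left(6 + 3\right) \left(5 - 5\right) 1 \left(-140\right) = 6 \cdot 9 \cdot 0 \cdot 1 \left(-140\right) = 6 \cdot 0 \cdot 1 \left(-140\right) = 0 \cdot 1 \left(-140\right) = 0 \left(-140\right) = 0$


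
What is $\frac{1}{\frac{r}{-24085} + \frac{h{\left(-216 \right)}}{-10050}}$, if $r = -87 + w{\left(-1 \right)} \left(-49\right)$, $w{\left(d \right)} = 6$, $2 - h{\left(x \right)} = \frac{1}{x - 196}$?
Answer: $\frac{1329684680}{20769313} \approx 64.022$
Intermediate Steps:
$h{\left(x \right)} = 2 - \frac{1}{-196 + x}$ ($h{\left(x \right)} = 2 - \frac{1}{x - 196} = 2 - \frac{1}{-196 + x}$)
$r = -381$ ($r = -87 + 6 \left(-49\right) = -87 - 294 = -381$)
$\frac{1}{\frac{r}{-24085} + \frac{h{\left(-216 \right)}}{-10050}} = \frac{1}{- \frac{381}{-24085} + \frac{\frac{1}{-196 - 216} \left(-393 + 2 \left(-216\right)\right)}{-10050}} = \frac{1}{\left(-381\right) \left(- \frac{1}{24085}\right) + \frac{-393 - 432}{-412} \left(- \frac{1}{10050}\right)} = \frac{1}{\frac{381}{24085} + \left(- \frac{1}{412}\right) \left(-825\right) \left(- \frac{1}{10050}\right)} = \frac{1}{\frac{381}{24085} + \frac{825}{412} \left(- \frac{1}{10050}\right)} = \frac{1}{\frac{381}{24085} - \frac{11}{55208}} = \frac{1}{\frac{20769313}{1329684680}} = \frac{1329684680}{20769313}$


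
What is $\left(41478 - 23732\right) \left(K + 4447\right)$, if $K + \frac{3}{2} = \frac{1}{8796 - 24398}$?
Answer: $\frac{615419656370}{7801} \approx 7.889 \cdot 10^{7}$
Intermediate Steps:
$K = - \frac{11702}{7801}$ ($K = - \frac{3}{2} + \frac{1}{8796 - 24398} = - \frac{3}{2} + \frac{1}{-15602} = - \frac{3}{2} - \frac{1}{15602} = - \frac{11702}{7801} \approx -1.5001$)
$\left(41478 - 23732\right) \left(K + 4447\right) = \left(41478 - 23732\right) \left(- \frac{11702}{7801} + 4447\right) = 17746 \cdot \frac{34679345}{7801} = \frac{615419656370}{7801}$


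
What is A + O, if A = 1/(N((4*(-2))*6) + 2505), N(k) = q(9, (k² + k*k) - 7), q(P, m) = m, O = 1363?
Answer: 9685479/7106 ≈ 1363.0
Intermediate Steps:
N(k) = -7 + 2*k² (N(k) = (k² + k*k) - 7 = (k² + k²) - 7 = 2*k² - 7 = -7 + 2*k²)
A = 1/7106 (A = 1/((-7 + 2*((4*(-2))*6)²) + 2505) = 1/((-7 + 2*(-8*6)²) + 2505) = 1/((-7 + 2*(-48)²) + 2505) = 1/((-7 + 2*2304) + 2505) = 1/((-7 + 4608) + 2505) = 1/(4601 + 2505) = 1/7106 ≈ 0.00014073)
A + O = 1/7106 + 1363 = 9685479/7106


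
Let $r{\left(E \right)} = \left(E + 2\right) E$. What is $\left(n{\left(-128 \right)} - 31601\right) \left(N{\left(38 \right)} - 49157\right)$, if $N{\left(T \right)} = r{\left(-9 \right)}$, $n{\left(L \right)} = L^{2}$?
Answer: $747063398$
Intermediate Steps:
$r{\left(E \right)} = E \left(2 + E\right)$ ($r{\left(E \right)} = \left(2 + E\right) E = E \left(2 + E\right)$)
$N{\left(T \right)} = 63$ ($N{\left(T \right)} = - 9 \left(2 - 9\right) = \left(-9\right) \left(-7\right) = 63$)
$\left(n{\left(-128 \right)} - 31601\right) \left(N{\left(38 \right)} - 49157\right) = \left(\left(-128\right)^{2} - 31601\right) \left(63 - 49157\right) = \left(16384 - 31601\right) \left(-49094\right) = \left(-15217\right) \left(-49094\right) = 747063398$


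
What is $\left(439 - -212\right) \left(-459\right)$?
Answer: $-298809$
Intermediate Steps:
$\left(439 - -212\right) \left(-459\right) = \left(439 + 212\right) \left(-459\right) = 651 \left(-459\right) = -298809$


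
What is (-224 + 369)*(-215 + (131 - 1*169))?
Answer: -36685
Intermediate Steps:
(-224 + 369)*(-215 + (131 - 1*169)) = 145*(-215 + (131 - 169)) = 145*(-215 - 38) = 145*(-253) = -36685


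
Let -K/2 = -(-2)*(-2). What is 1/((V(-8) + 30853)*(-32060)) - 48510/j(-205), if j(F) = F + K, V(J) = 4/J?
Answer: 47982752086303/194858836550 ≈ 246.24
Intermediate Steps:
K = 8 (K = -(-2)*(-2*(-2)) = -(-2)*4 = -2*(-4) = 8)
j(F) = 8 + F (j(F) = F + 8 = 8 + F)
1/((V(-8) + 30853)*(-32060)) - 48510/j(-205) = 1/((4/(-8) + 30853)*(-32060)) - 48510/(8 - 205) = -1/32060/(4*(-⅛) + 30853) - 48510/(-197) = -1/32060/(-½ + 30853) - 48510*(-1/197) = -1/32060/(61705/2) + 48510/197 = (2/61705)*(-1/32060) + 48510/197 = -1/989131150 + 48510/197 = 47982752086303/194858836550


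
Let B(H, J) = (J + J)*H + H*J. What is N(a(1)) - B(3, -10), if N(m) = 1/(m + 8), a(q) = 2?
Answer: 901/10 ≈ 90.100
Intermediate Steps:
N(m) = 1/(8 + m)
B(H, J) = 3*H*J (B(H, J) = (2*J)*H + H*J = 2*H*J + H*J = 3*H*J)
N(a(1)) - B(3, -10) = 1/(8 + 2) - 3*3*(-10) = 1/10 - 1*(-90) = ⅒ + 90 = 901/10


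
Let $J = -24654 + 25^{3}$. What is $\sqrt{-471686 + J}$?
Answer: $i \sqrt{480715} \approx 693.34 i$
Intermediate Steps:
$J = -9029$ ($J = -24654 + 15625 = -9029$)
$\sqrt{-471686 + J} = \sqrt{-471686 - 9029} = \sqrt{-480715} = i \sqrt{480715}$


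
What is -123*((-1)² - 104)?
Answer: 12669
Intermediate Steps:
-123*((-1)² - 104) = -123*(1 - 104) = -123*(-103) = 12669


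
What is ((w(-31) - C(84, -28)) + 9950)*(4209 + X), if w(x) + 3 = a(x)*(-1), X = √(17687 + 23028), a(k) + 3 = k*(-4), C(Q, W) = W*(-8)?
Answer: 40414818 + 9602*√40715 ≈ 4.2352e+7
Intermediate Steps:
C(Q, W) = -8*W
a(k) = -3 - 4*k (a(k) = -3 + k*(-4) = -3 - 4*k)
X = √40715 ≈ 201.78
w(x) = 4*x (w(x) = -3 + (-3 - 4*x)*(-1) = -3 + (3 + 4*x) = 4*x)
((w(-31) - C(84, -28)) + 9950)*(4209 + X) = ((4*(-31) - (-8)*(-28)) + 9950)*(4209 + √40715) = ((-124 - 1*224) + 9950)*(4209 + √40715) = ((-124 - 224) + 9950)*(4209 + √40715) = (-348 + 9950)*(4209 + √40715) = 9602*(4209 + √40715) = 40414818 + 9602*√40715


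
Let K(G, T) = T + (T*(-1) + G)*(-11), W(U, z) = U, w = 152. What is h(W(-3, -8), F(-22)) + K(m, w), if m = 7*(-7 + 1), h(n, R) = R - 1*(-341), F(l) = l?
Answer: 2605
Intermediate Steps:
h(n, R) = 341 + R (h(n, R) = R + 341 = 341 + R)
m = -42 (m = 7*(-6) = -42)
K(G, T) = -11*G + 12*T (K(G, T) = T + (-T + G)*(-11) = T + (G - T)*(-11) = T + (-11*G + 11*T) = -11*G + 12*T)
h(W(-3, -8), F(-22)) + K(m, w) = (341 - 22) + (-11*(-42) + 12*152) = 319 + (462 + 1824) = 319 + 2286 = 2605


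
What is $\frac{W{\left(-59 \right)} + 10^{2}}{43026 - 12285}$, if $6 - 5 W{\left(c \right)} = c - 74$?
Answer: $\frac{213}{51235} \approx 0.0041573$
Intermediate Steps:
$W{\left(c \right)} = 16 - \frac{c}{5}$ ($W{\left(c \right)} = \frac{6}{5} - \frac{c - 74}{5} = \frac{6}{5} - \frac{-74 + c}{5} = \frac{6}{5} - \left(- \frac{74}{5} + \frac{c}{5}\right) = 16 - \frac{c}{5}$)
$\frac{W{\left(-59 \right)} + 10^{2}}{43026 - 12285} = \frac{\left(16 - - \frac{59}{5}\right) + 10^{2}}{43026 - 12285} = \frac{\left(16 + \frac{59}{5}\right) + 100}{30741} = \left(\frac{139}{5} + 100\right) \frac{1}{30741} = \frac{639}{5} \cdot \frac{1}{30741} = \frac{213}{51235}$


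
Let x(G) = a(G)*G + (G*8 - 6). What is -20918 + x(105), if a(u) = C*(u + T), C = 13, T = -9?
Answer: 110956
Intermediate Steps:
a(u) = -117 + 13*u (a(u) = 13*(u - 9) = 13*(-9 + u) = -117 + 13*u)
x(G) = -6 + 8*G + G*(-117 + 13*G) (x(G) = (-117 + 13*G)*G + (G*8 - 6) = G*(-117 + 13*G) + (8*G - 6) = G*(-117 + 13*G) + (-6 + 8*G) = -6 + 8*G + G*(-117 + 13*G))
-20918 + x(105) = -20918 + (-6 - 109*105 + 13*105²) = -20918 + (-6 - 11445 + 13*11025) = -20918 + (-6 - 11445 + 143325) = -20918 + 131874 = 110956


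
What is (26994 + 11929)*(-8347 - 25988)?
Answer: -1336421205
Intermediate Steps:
(26994 + 11929)*(-8347 - 25988) = 38923*(-34335) = -1336421205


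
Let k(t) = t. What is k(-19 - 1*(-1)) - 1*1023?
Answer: -1041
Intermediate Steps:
k(-19 - 1*(-1)) - 1*1023 = (-19 - 1*(-1)) - 1*1023 = (-19 + 1) - 1023 = -18 - 1023 = -1041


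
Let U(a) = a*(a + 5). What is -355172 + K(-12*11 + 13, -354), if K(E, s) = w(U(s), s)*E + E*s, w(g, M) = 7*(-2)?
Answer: -311380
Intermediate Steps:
U(a) = a*(5 + a)
w(g, M) = -14
K(E, s) = -14*E + E*s
-355172 + K(-12*11 + 13, -354) = -355172 + (-12*11 + 13)*(-14 - 354) = -355172 + (-132 + 13)*(-368) = -355172 - 119*(-368) = -355172 + 43792 = -311380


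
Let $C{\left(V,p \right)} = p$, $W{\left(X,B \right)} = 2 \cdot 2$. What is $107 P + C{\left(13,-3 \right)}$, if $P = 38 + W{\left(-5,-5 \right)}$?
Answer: $4491$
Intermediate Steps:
$W{\left(X,B \right)} = 4$
$P = 42$ ($P = 38 + 4 = 42$)
$107 P + C{\left(13,-3 \right)} = 107 \cdot 42 - 3 = 4494 - 3 = 4491$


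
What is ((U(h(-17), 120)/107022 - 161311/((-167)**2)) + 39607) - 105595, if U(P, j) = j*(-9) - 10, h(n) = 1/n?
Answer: -98487045107078/1492368279 ≈ -65994.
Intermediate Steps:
U(P, j) = -10 - 9*j (U(P, j) = -9*j - 10 = -10 - 9*j)
((U(h(-17), 120)/107022 - 161311/((-167)**2)) + 39607) - 105595 = (((-10 - 9*120)/107022 - 161311/((-167)**2)) + 39607) - 105595 = (((-10 - 1080)*(1/107022) - 161311/27889) + 39607) - 105595 = ((-1090*1/107022 - 161311*1/27889) + 39607) - 105595 = ((-545/53511 - 161311/27889) + 39607) - 105595 = (-8647112426/1492368279 + 39607) - 105595 = 59099583313927/1492368279 - 105595 = -98487045107078/1492368279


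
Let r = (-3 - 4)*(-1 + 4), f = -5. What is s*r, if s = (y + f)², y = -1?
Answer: -756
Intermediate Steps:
s = 36 (s = (-1 - 5)² = (-6)² = 36)
r = -21 (r = -7*3 = -21)
s*r = 36*(-21) = -756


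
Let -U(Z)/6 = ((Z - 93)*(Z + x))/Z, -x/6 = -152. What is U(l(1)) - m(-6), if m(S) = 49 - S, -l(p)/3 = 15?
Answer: -80039/5 ≈ -16008.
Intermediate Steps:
x = 912 (x = -6*(-152) = 912)
l(p) = -45 (l(p) = -3*15 = -45)
U(Z) = -6*(-93 + Z)*(912 + Z)/Z (U(Z) = -6*(Z - 93)*(Z + 912)/Z = -6*(-93 + Z)*(912 + Z)/Z)
U(l(1)) - m(-6) = (-4914 - 6*(-45) + 508896/(-45)) - (49 - 1*(-6)) = (-4914 + 270 + 508896*(-1/45)) - (49 + 6) = (-4914 + 270 - 56544/5) - 1*55 = -79764/5 - 55 = -80039/5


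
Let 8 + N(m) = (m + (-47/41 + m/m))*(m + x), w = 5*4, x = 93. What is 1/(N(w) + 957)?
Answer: 41/130891 ≈ 0.00031324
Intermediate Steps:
w = 20
N(m) = -8 + (93 + m)*(-6/41 + m) (N(m) = -8 + (m + (-47/41 + m/m))*(m + 93) = -8 + (m + (-47*1/41 + 1))*(93 + m) = -8 + (m + (-47/41 + 1))*(93 + m) = -8 + (m - 6/41)*(93 + m) = -8 + (-6/41 + m)*(93 + m) = -8 + (93 + m)*(-6/41 + m))
1/(N(w) + 957) = 1/((-886/41 + 20**2 + (3807/41)*20) + 957) = 1/((-886/41 + 400 + 76140/41) + 957) = 1/(91654/41 + 957) = 1/(130891/41) = 41/130891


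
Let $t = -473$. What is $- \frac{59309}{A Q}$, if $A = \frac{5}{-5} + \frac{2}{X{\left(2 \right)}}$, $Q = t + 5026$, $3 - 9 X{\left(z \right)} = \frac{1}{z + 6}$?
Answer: $- \frac{1364107}{550913} \approx -2.4761$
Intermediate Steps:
$X{\left(z \right)} = \frac{1}{3} - \frac{1}{9 \left(6 + z\right)}$ ($X{\left(z \right)} = \frac{1}{3} - \frac{1}{9 \left(z + 6\right)} = \frac{1}{3} - \frac{1}{9 \left(6 + z\right)}$)
$Q = 4553$ ($Q = -473 + 5026 = 4553$)
$A = \frac{121}{23}$ ($A = \frac{5}{-5} + \frac{2}{\frac{1}{9} \frac{1}{6 + 2} \left(17 + 3 \cdot 2\right)} = 5 \left(- \frac{1}{5}\right) + \frac{2}{\frac{1}{9} \cdot \frac{1}{8} \left(17 + 6\right)} = -1 + \frac{2}{\frac{1}{9} \cdot \frac{1}{8} \cdot 23} = -1 + \frac{2}{\frac{23}{72}} = -1 + 2 \cdot \frac{72}{23} = -1 + \frac{144}{23} = \frac{121}{23} \approx 5.2609$)
$- \frac{59309}{A Q} = - \frac{59309}{\frac{121}{23} \cdot 4553} = - \frac{59309}{\frac{550913}{23}} = \left(-59309\right) \frac{23}{550913} = - \frac{1364107}{550913}$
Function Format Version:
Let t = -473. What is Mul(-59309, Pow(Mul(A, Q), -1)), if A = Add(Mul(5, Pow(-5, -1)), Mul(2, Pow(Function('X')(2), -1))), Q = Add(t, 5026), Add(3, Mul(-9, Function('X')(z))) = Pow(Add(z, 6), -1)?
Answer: Rational(-1364107, 550913) ≈ -2.4761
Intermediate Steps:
Function('X')(z) = Add(Rational(1, 3), Mul(Rational(-1, 9), Pow(Add(6, z), -1))) (Function('X')(z) = Add(Rational(1, 3), Mul(Rational(-1, 9), Pow(Add(z, 6), -1))) = Add(Rational(1, 3), Mul(Rational(-1, 9), Pow(Add(6, z), -1))))
Q = 4553 (Q = Add(-473, 5026) = 4553)
A = Rational(121, 23) (A = Add(Mul(5, Pow(-5, -1)), Mul(2, Pow(Mul(Rational(1, 9), Pow(Add(6, 2), -1), Add(17, Mul(3, 2))), -1))) = Add(Mul(5, Rational(-1, 5)), Mul(2, Pow(Mul(Rational(1, 9), Pow(8, -1), Add(17, 6)), -1))) = Add(-1, Mul(2, Pow(Mul(Rational(1, 9), Rational(1, 8), 23), -1))) = Add(-1, Mul(2, Pow(Rational(23, 72), -1))) = Add(-1, Mul(2, Rational(72, 23))) = Add(-1, Rational(144, 23)) = Rational(121, 23) ≈ 5.2609)
Mul(-59309, Pow(Mul(A, Q), -1)) = Mul(-59309, Pow(Mul(Rational(121, 23), 4553), -1)) = Mul(-59309, Pow(Rational(550913, 23), -1)) = Mul(-59309, Rational(23, 550913)) = Rational(-1364107, 550913)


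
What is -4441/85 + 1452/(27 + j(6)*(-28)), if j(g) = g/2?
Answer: -125519/1615 ≈ -77.721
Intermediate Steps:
j(g) = g/2 (j(g) = g*(1/2) = g/2)
-4441/85 + 1452/(27 + j(6)*(-28)) = -4441/85 + 1452/(27 + ((1/2)*6)*(-28)) = -4441*1/85 + 1452/(27 + 3*(-28)) = -4441/85 + 1452/(27 - 84) = -4441/85 + 1452/(-57) = -4441/85 + 1452*(-1/57) = -4441/85 - 484/19 = -125519/1615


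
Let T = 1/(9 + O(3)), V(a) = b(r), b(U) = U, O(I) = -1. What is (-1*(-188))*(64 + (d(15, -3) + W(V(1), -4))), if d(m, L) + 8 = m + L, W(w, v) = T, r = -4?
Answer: 25615/2 ≈ 12808.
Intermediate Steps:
V(a) = -4
T = ⅛ (T = 1/(9 - 1) = 1/8 = ⅛ ≈ 0.12500)
W(w, v) = ⅛
d(m, L) = -8 + L + m (d(m, L) = -8 + (m + L) = -8 + (L + m) = -8 + L + m)
(-1*(-188))*(64 + (d(15, -3) + W(V(1), -4))) = (-1*(-188))*(64 + ((-8 - 3 + 15) + ⅛)) = 188*(64 + (4 + ⅛)) = 188*(64 + 33/8) = 188*(545/8) = 25615/2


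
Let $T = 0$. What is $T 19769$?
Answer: $0$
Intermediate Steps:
$T 19769 = 0 \cdot 19769 = 0$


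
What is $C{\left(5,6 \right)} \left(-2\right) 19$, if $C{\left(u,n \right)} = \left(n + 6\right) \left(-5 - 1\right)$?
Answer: $2736$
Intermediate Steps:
$C{\left(u,n \right)} = -36 - 6 n$ ($C{\left(u,n \right)} = \left(6 + n\right) \left(-6\right) = -36 - 6 n$)
$C{\left(5,6 \right)} \left(-2\right) 19 = \left(-36 - 36\right) \left(-2\right) 19 = \left(-72\right) \left(-2\right) 19 = 144 \cdot 19 = 2736$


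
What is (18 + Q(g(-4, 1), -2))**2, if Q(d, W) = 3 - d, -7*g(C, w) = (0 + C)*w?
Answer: 20449/49 ≈ 417.33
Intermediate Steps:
g(C, w) = -C*w/7 (g(C, w) = -(0 + C)*w/7 = -C*w/7)
(18 + Q(g(-4, 1), -2))**2 = (18 + (3 - (-1)*(-4)/7))**2 = (18 + (3 - 1*4/7))**2 = (18 + (3 - 4/7))**2 = (18 + 17/7)**2 = (143/7)**2 = 20449/49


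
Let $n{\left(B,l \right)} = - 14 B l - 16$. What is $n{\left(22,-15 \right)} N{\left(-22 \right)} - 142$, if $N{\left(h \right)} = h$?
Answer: $-101430$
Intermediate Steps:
$n{\left(B,l \right)} = -16 - 14 B l$ ($n{\left(B,l \right)} = - 14 B l - 16 = -16 - 14 B l$)
$n{\left(22,-15 \right)} N{\left(-22 \right)} - 142 = \left(-16 - 308 \left(-15\right)\right) \left(-22\right) - 142 = \left(-16 + 4620\right) \left(-22\right) - 142 = 4604 \left(-22\right) - 142 = -101288 - 142 = -101430$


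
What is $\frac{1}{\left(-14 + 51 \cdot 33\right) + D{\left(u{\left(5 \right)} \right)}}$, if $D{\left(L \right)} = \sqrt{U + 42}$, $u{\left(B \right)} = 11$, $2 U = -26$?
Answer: $\frac{1669}{2785532} - \frac{\sqrt{29}}{2785532} \approx 0.00059723$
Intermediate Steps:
$U = -13$ ($U = \frac{1}{2} \left(-26\right) = -13$)
$D{\left(L \right)} = \sqrt{29}$ ($D{\left(L \right)} = \sqrt{-13 + 42} = \sqrt{29}$)
$\frac{1}{\left(-14 + 51 \cdot 33\right) + D{\left(u{\left(5 \right)} \right)}} = \frac{1}{\left(-14 + 51 \cdot 33\right) + \sqrt{29}} = \frac{1}{\left(-14 + 1683\right) + \sqrt{29}} = \frac{1}{1669 + \sqrt{29}}$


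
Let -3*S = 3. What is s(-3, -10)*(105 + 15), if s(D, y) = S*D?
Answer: 360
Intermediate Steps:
S = -1 (S = -⅓*3 = -1)
s(D, y) = -D
s(-3, -10)*(105 + 15) = (-1*(-3))*(105 + 15) = 3*120 = 360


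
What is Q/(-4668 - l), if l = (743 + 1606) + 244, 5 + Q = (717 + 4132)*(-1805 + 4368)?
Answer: -12427982/7261 ≈ -1711.6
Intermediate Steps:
Q = 12427982 (Q = -5 + (717 + 4132)*(-1805 + 4368) = -5 + 4849*2563 = -5 + 12427987 = 12427982)
l = 2593 (l = 2349 + 244 = 2593)
Q/(-4668 - l) = 12427982/(-4668 - 1*2593) = 12427982/(-4668 - 2593) = 12427982/(-7261) = 12427982*(-1/7261) = -12427982/7261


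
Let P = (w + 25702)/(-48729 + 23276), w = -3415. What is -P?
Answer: 22287/25453 ≈ 0.87561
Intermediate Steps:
P = -22287/25453 (P = (-3415 + 25702)/(-48729 + 23276) = 22287/(-25453) = 22287*(-1/25453) = -22287/25453 ≈ -0.87561)
-P = -1*(-22287/25453) = 22287/25453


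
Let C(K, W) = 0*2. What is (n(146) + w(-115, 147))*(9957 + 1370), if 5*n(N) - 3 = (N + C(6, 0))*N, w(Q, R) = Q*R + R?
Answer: -707609017/5 ≈ -1.4152e+8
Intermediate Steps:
C(K, W) = 0
w(Q, R) = R + Q*R
n(N) = ⅗ + N²/5 (n(N) = ⅗ + ((N + 0)*N)/5 = ⅗ + (N*N)/5 = ⅗ + N²/5)
(n(146) + w(-115, 147))*(9957 + 1370) = ((⅗ + (⅕)*146²) + 147*(1 - 115))*(9957 + 1370) = ((⅗ + (⅕)*21316) + 147*(-114))*11327 = ((⅗ + 21316/5) - 16758)*11327 = (21319/5 - 16758)*11327 = -62471/5*11327 = -707609017/5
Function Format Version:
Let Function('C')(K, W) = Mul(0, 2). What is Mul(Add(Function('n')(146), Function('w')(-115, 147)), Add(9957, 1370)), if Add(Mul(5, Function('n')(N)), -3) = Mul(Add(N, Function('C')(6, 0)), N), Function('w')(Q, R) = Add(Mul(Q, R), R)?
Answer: Rational(-707609017, 5) ≈ -1.4152e+8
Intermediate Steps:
Function('C')(K, W) = 0
Function('w')(Q, R) = Add(R, Mul(Q, R))
Function('n')(N) = Add(Rational(3, 5), Mul(Rational(1, 5), Pow(N, 2))) (Function('n')(N) = Add(Rational(3, 5), Mul(Rational(1, 5), Mul(Add(N, 0), N))) = Add(Rational(3, 5), Mul(Rational(1, 5), Mul(N, N))) = Add(Rational(3, 5), Mul(Rational(1, 5), Pow(N, 2))))
Mul(Add(Function('n')(146), Function('w')(-115, 147)), Add(9957, 1370)) = Mul(Add(Add(Rational(3, 5), Mul(Rational(1, 5), Pow(146, 2))), Mul(147, Add(1, -115))), Add(9957, 1370)) = Mul(Add(Add(Rational(3, 5), Mul(Rational(1, 5), 21316)), Mul(147, -114)), 11327) = Mul(Add(Add(Rational(3, 5), Rational(21316, 5)), -16758), 11327) = Mul(Add(Rational(21319, 5), -16758), 11327) = Mul(Rational(-62471, 5), 11327) = Rational(-707609017, 5)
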